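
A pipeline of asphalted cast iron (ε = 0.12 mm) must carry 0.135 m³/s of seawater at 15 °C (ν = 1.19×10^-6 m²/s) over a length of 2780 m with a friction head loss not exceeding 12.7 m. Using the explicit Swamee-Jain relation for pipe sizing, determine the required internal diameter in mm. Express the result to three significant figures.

D ≈ 360 mm

Swamee-Jain (Type III): D = 0.66·[ε^1.25·(LQ²/(gh_f))^4.75 + ν·Q^9.4·(L/(gh_f))^5.2]^0.04
LQ²/(gh_f) = 0.4067; L/(gh_f) = 22.31
Term 1 = ε^1.25·(…)^4.75 = 1.75×10^-7; Term 2 = ν·Q^9.4·(…)^5.2 = 8.19×10^-8
D = 0.66·(1.75×10^-7 + 8.19×10^-8)^0.04 = 0.3597 m = 360 mm
Check: V = 1.33 m/s, Re = 4.02×10^5, f = 0.01689, h_f = 11.7 m ≈ 12.7 m ✓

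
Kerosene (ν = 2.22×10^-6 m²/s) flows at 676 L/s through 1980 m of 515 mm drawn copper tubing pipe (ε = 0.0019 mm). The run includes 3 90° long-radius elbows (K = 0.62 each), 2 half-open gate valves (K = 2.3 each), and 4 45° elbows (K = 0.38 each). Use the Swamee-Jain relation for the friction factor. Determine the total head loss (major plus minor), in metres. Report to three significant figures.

H_L ≈ 29.6 m

V = 4Q/(πD²) = 3.245 m/s; V²/2g = 0.5368 m
Re = 7.53×10^5, ε/D = 3.69×10^-6 → f = 0.01226 (Swamee-Jain)
Major: h_f = f(L/D)·V²/2g = 0.01226·3845·0.5368 = 25.30 m
Minor: ΣK = 7.98; h_m = ΣK·V²/2g = 4.283 m
Total H_L = 25.30 + 4.283 = 29.58 m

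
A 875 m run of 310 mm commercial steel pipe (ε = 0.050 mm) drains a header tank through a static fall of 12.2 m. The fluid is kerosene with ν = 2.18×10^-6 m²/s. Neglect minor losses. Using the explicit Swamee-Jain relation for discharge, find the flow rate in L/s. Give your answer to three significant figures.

Q ≈ 175 L/s

Swamee-Jain (Type II): Q = -0.965·√(gD⁵h_f/L)·ln[ε/(3.7D) + √(3.17ν²L/(gD³h_f))]
√(gD⁵h_f/L) = √(9.81·0.310⁵·12.2/875) = 0.01979
ε/(3.7D) = 4.36×10^-5; √(3.17ν²L/(gD³h_f)) = 6.08×10^-5
Q = -0.965·0.01979·ln(1.044×10^-4) = 0.1751 m³/s
Check: V = 2.32 m/s, Re = 3.30×10^5, f = 0.01581, h_f = 12.2 m ≈ 12.2 m ✓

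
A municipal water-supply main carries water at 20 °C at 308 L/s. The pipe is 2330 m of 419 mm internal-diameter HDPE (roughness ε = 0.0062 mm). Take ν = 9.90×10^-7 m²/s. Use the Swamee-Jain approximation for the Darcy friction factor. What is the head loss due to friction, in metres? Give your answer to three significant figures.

h_f ≈ 17.1 m

V = 4Q/(πD²) = 4·0.308/(π·0.419²) = 2.234 m/s
Re = VD/ν = 2.234·0.419/9.90×10^-7 = 9.45×10^5 → turbulent
ε/D = 0.0062/419 = 1.48×10^-5
Swamee-Jain: f = 0.01206
h_f = f(L/D)V²/(2g) = 0.01206·(2330/0.419)·2.234²/(2·9.81) = 17.06 m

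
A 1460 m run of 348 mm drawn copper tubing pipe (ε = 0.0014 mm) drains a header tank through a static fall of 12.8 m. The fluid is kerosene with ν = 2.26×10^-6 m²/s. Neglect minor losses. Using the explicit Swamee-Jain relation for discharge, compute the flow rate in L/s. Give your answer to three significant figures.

Swamee-Jain (Type II): Q = -0.965·√(gD⁵h_f/L)·ln[ε/(3.7D) + √(3.17ν²L/(gD³h_f))]
√(gD⁵h_f/L) = √(9.81·0.348⁵·12.8/1460) = 0.02095
ε/(3.7D) = 1.09×10^-6; √(3.17ν²L/(gD³h_f)) = 6.68×10^-5
Q = -0.965·0.02095·ln(6.792×10^-5) = 0.1940 m³/s
Check: V = 2.04 m/s, Re = 3.14×10^5, f = 0.01430, h_f = 12.7 m ≈ 12.8 m ✓

Q ≈ 194 L/s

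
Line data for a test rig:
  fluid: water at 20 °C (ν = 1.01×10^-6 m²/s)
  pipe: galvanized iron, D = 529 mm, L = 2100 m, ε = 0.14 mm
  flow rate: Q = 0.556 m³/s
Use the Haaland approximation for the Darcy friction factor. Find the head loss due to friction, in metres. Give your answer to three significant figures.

V = 4Q/(πD²) = 4·0.556/(π·0.529²) = 2.530 m/s
Re = VD/ν = 2.530·0.529/1.01×10^-6 = 1.32×10^6 → turbulent
ε/D = 0.14/529 = 2.65×10^-4
Haaland: f = 0.01511
h_f = f(L/D)V²/(2g) = 0.01511·(2100/0.529)·2.530²/(2·9.81) = 19.57 m

h_f ≈ 19.6 m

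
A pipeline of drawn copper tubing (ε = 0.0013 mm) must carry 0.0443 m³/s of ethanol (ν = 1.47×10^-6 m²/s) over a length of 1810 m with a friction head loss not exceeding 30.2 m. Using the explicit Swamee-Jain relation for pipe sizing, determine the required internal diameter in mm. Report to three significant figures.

Swamee-Jain (Type III): D = 0.66·[ε^1.25·(LQ²/(gh_f))^4.75 + ν·Q^9.4·(L/(gh_f))^5.2]^0.04
LQ²/(gh_f) = 0.01199; L/(gh_f) = 6.109
Term 1 = ε^1.25·(…)^4.75 = 3.29×10^-17; Term 2 = ν·Q^9.4·(…)^5.2 = 3.39×10^-15
D = 0.66·(3.29×10^-17 + 3.39×10^-15)^0.04 = 0.1742 m = 174 mm
Check: V = 1.86 m/s, Re = 2.20×10^5, f = 0.01532, h_f = 28.1 m ≈ 30.2 m ✓

D ≈ 174 mm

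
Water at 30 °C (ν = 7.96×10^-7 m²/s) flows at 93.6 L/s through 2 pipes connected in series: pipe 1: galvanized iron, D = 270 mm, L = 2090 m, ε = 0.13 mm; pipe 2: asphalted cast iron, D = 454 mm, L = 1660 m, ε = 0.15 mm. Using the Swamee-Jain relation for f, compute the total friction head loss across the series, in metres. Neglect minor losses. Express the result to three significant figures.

Pipe 1: V = 1.635 m/s, Re = 5.55×10^5, ε/D = 4.81×10^-4, f = 0.01757, h_1 = f(L/D)V²/2g = 18.53 m
Pipe 2: V = 0.5782 m/s, Re = 3.30×10^5, ε/D = 3.30×10^-4, f = 0.01713, h_2 = f(L/D)V²/2g = 1.067 m
Series → Q common, losses add: H = Σh = 19.59 m

H ≈ 19.6 m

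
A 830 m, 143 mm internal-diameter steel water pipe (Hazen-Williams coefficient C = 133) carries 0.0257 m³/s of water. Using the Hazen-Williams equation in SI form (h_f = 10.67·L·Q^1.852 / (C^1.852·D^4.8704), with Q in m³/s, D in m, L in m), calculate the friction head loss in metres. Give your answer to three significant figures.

h_f ≈ 15.2 m

h_f = 10.67·830·0.0257^1.852 / (133^1.852·0.143^4.8704) = 15.24 m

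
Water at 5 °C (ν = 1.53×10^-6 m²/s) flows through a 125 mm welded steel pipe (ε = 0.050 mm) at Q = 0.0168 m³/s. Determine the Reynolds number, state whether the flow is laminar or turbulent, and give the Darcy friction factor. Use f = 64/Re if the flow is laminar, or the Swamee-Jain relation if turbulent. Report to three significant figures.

V = 4Q/(πD²) = 1.369 m/s
Re = VD/ν = 1.369·0.125/1.53×10^-6 = 1.12×10^5
Re > 4000 → turbulent; ε/D = 4.00×10^-4
Swamee-Jain: f = 0.01967

Re ≈ 1.12×10^5; turbulent; f ≈ 0.0197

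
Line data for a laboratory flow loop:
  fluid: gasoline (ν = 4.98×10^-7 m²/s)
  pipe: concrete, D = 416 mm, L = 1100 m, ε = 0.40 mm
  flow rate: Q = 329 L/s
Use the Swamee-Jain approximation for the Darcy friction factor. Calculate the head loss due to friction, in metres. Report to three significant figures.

V = 4Q/(πD²) = 4·0.329/(π·0.416²) = 2.421 m/s
Re = VD/ν = 2.421·0.416/4.98×10^-7 = 2.02×10^6 → turbulent
ε/D = 0.40/416 = 9.62×10^-4
Swamee-Jain: f = 0.01967
h_f = f(L/D)V²/(2g) = 0.01967·(1100/0.416)·2.421²/(2·9.81) = 15.53 m

h_f ≈ 15.5 m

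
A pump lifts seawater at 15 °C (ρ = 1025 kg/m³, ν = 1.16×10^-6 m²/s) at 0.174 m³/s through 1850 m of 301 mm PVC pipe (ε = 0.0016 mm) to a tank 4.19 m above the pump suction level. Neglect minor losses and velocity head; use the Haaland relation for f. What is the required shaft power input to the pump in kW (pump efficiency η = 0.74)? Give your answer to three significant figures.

P_shaft ≈ 65.7 kW

V = 4Q/(πD²) = 2.445 m/s; Re = 6.35×10^5; ε/D = 5.32×10^-6; f = 0.01259
h_f = f(L/D)V²/2g = 23.59 m
Total head H = z + h_f = 4.19 + 23.59 = 27.78 m
P_hyd = ρgQH = 1025·9.81·0.174·27.78 = 48.60 kW
P_shaft = P_hyd/η = 48.60/0.74 = 65.68 kW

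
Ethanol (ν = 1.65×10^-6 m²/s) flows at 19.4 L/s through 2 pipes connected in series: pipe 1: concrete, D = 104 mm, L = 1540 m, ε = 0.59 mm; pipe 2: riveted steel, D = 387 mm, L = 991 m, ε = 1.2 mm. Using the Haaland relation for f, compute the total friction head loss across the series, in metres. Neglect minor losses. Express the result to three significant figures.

H ≈ 127 m

Pipe 1: V = 2.284 m/s, Re = 1.44×10^5, ε/D = 0.00567, f = 0.03218, h_1 = f(L/D)V²/2g = 126.7 m
Pipe 2: V = 0.1649 m/s, Re = 3.87×10^4, ε/D = 0.00310, f = 0.02923, h_2 = f(L/D)V²/2g = 0.1038 m
Series → Q common, losses add: H = Σh = 126.8 m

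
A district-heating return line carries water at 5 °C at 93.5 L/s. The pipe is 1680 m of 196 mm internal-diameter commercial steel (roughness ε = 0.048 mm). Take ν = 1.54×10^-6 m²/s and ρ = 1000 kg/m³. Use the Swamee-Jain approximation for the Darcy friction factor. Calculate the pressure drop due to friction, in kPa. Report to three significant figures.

V = 4Q/(πD²) = 4·0.0935/(π·0.196²) = 3.099 m/s
Re = VD/ν = 3.099·0.196/1.54×10^-6 = 3.94×10^5 → turbulent
ε/D = 0.048/196 = 2.45×10^-4
Swamee-Jain: f = 0.01623
h_f = f(L/D)V²/(2g) = 0.01623·(1680/0.196)·3.099²/(2·9.81) = 68.10 m
Δp = ρg·h_f = 1000·9.81·68.10 = 668.0 kPa

Δp ≈ 668 kPa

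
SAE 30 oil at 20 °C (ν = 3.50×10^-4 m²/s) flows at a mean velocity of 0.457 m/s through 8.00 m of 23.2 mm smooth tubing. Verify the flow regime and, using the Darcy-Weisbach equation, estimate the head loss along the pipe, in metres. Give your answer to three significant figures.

Re = VD/ν = 0.457·0.02320/3.50×10^-4 = 30.3 → laminar (Re < 2300)
f = 64/Re = 2.113
h_f = f(L/D)V²/(2g) = 2.113·(8.00/0.02320)·0.457²/(2·9.81) = 7.755 m

h_f ≈ 7.75 m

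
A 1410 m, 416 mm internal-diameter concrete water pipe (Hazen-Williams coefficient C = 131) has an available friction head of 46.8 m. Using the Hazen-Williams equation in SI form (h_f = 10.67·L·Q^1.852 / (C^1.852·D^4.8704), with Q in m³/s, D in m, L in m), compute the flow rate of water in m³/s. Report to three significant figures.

Q ≈ 0.578 m³/s

Rearranging: Q = [h_f·C^1.852·D^4.8704 / (10.67·L)]^(1/1.852)
Q = [46.8·131^1.852·0.416^4.8704 / (10.67·1410)]^0.540 = 0.5778 m³/s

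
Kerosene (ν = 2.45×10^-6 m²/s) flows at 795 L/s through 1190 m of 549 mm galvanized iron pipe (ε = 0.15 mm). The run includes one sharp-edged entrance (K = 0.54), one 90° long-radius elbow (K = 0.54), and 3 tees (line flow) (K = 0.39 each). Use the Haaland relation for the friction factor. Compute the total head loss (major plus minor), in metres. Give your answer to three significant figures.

H_L ≈ 20.7 m

V = 4Q/(πD²) = 3.358 m/s; V²/2g = 0.5749 m
Re = 7.53×10^5, ε/D = 2.73×10^-4 → f = 0.01555 (Haaland)
Major: h_f = f(L/D)·V²/2g = 0.01555·2168·0.5749 = 19.38 m
Minor: ΣK = 2.25; h_m = ΣK·V²/2g = 1.293 m
Total H_L = 19.38 + 1.293 = 20.67 m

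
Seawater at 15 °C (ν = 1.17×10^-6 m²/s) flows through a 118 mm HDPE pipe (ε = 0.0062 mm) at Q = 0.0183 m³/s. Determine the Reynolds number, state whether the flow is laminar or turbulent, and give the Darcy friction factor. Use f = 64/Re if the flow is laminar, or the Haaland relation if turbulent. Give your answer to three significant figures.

V = 4Q/(πD²) = 1.673 m/s
Re = VD/ν = 1.673·0.118/1.17×10^-6 = 1.69×10^5
Re > 4000 → turbulent; ε/D = 5.25×10^-5
Haaland: f = 0.01634

Re ≈ 1.69×10^5; turbulent; f ≈ 0.0163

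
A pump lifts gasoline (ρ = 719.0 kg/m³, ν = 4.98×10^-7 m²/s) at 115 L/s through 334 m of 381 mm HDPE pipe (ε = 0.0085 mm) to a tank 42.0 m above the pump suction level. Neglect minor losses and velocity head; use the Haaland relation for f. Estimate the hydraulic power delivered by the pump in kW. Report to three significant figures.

P_hyd ≈ 34.5 kW

V = 4Q/(πD²) = 1.009 m/s; Re = 7.72×10^5; ε/D = 2.23×10^-5; f = 0.01246
h_f = f(L/D)V²/2g = 0.5665 m
Total head H = z + h_f = 42.0 + 0.5665 = 42.57 m
P_hyd = ρgQH = 719.0·9.81·0.115·42.57 = 34.53 kW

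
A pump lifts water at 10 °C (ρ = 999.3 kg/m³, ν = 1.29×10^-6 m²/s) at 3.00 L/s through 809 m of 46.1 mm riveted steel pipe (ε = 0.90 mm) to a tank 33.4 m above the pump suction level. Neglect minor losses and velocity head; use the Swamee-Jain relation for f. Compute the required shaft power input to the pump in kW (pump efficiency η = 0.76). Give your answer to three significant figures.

P_shaft ≈ 6.78 kW

V = 4Q/(πD²) = 1.797 m/s; Re = 6.42×10^4; ε/D = 0.0195; f = 0.04912
h_f = f(L/D)V²/2g = 141.9 m
Total head H = z + h_f = 33.4 + 141.9 = 175.3 m
P_hyd = ρgQH = 999.3·9.81·0.00300·175.3 = 5.156 kW
P_shaft = P_hyd/η = 5.156/0.76 = 6.785 kW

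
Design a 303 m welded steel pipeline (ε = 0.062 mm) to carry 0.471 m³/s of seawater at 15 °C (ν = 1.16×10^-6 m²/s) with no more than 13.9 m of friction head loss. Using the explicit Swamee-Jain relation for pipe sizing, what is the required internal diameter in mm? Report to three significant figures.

Swamee-Jain (Type III): D = 0.66·[ε^1.25·(LQ²/(gh_f))^4.75 + ν·Q^9.4·(L/(gh_f))^5.2]^0.04
LQ²/(gh_f) = 0.4929; L/(gh_f) = 2.222
Term 1 = ε^1.25·(…)^4.75 = 1.91×10^-7; Term 2 = ν·Q^9.4·(…)^5.2 = 6.22×10^-8
D = 0.66·(1.91×10^-7 + 6.22×10^-8)^0.04 = 0.3595 m = 359 mm
Check: V = 4.64 m/s, Re = 1.44×10^6, f = 0.01417, h_f = 13.1 m ≈ 13.9 m ✓

D ≈ 359 mm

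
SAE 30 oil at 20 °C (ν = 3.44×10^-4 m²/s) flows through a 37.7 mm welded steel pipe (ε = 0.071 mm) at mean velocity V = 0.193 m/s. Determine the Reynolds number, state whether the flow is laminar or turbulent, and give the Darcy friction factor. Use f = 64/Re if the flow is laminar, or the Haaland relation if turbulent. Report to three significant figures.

Re = VD/ν = 0.1930·0.0377/3.44×10^-4 = 21.2
Re < 2300 → laminar → f = 64/Re = 3.026

Re ≈ 21.2; laminar; f = 64/Re ≈ 3.03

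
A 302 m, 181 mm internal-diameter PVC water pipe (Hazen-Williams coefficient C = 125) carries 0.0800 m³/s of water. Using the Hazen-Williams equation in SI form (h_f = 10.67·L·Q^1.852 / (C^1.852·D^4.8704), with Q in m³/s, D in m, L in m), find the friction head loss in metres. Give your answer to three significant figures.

h_f ≈ 16.2 m

h_f = 10.67·302·0.0800^1.852 / (125^1.852·0.181^4.8704) = 16.17 m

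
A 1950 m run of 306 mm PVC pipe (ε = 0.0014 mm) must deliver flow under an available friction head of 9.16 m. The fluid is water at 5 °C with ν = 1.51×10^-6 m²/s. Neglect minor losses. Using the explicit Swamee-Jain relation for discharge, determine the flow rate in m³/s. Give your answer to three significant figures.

Swamee-Jain (Type II): Q = -0.965·√(gD⁵h_f/L)·ln[ε/(3.7D) + √(3.17ν²L/(gD³h_f))]
√(gD⁵h_f/L) = √(9.81·0.306⁵·9.16/1950) = 0.01112
ε/(3.7D) = 1.24×10^-6; √(3.17ν²L/(gD³h_f)) = 7.40×10^-5
Q = -0.965·0.01112·ln(7.522×10^-5) = 0.1019 m³/s
Check: V = 1.39 m/s, Re = 2.81×10^5, f = 0.01461, h_f = 9.10 m ≈ 9.16 m ✓

Q ≈ 0.102 m³/s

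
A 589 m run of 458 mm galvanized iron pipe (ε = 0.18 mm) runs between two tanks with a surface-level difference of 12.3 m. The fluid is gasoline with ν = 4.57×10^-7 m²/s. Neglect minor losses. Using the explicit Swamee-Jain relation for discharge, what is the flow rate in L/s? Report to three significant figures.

Swamee-Jain (Type II): Q = -0.965·√(gD⁵h_f/L)·ln[ε/(3.7D) + √(3.17ν²L/(gD³h_f))]
√(gD⁵h_f/L) = √(9.81·0.458⁵·12.3/589) = 0.06425
ε/(3.7D) = 1.06×10^-4; √(3.17ν²L/(gD³h_f)) = 5.80×10^-6
Q = -0.965·0.06425·ln(1.120×10^-4) = 0.5640 m³/s
Check: V = 3.42 m/s, Re = 3.43×10^6, f = 0.01607, h_f = 12.3 m ≈ 12.3 m ✓

Q ≈ 564 L/s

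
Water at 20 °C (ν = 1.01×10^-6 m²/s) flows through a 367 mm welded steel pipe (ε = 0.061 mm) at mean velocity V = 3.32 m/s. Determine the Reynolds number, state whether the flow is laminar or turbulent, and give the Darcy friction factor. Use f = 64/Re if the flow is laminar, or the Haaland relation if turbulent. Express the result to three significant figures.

Re = VD/ν = 3.320·0.367/1.01×10^-6 = 1.21×10^6
Re > 4000 → turbulent; ε/D = 1.66×10^-4
Haaland: f = 0.01406

Re ≈ 1.21×10^6; turbulent; f ≈ 0.0141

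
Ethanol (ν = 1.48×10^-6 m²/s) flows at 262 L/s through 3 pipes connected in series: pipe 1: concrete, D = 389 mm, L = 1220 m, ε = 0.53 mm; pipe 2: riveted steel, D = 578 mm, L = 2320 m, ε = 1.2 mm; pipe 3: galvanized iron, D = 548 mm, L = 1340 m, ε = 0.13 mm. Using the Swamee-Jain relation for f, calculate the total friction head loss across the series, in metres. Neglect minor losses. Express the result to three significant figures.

Pipe 1: V = 2.205 m/s, Re = 5.79×10^5, ε/D = 0.00136, f = 0.02173, h_1 = f(L/D)V²/2g = 16.88 m
Pipe 2: V = 0.9985 m/s, Re = 3.90×10^5, ε/D = 0.00208, f = 0.02424, h_2 = f(L/D)V²/2g = 4.944 m
Pipe 3: V = 1.111 m/s, Re = 4.11×10^5, ε/D = 2.37×10^-4, f = 0.01611, h_3 = f(L/D)V²/2g = 2.477 m
Series → Q common, losses add: H = Σh = 24.30 m

H ≈ 24.3 m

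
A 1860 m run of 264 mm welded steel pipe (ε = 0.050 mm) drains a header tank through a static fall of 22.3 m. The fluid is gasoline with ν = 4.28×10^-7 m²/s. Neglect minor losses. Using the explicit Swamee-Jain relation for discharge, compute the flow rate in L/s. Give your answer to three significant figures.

Swamee-Jain (Type II): Q = -0.965·√(gD⁵h_f/L)·ln[ε/(3.7D) + √(3.17ν²L/(gD³h_f))]
√(gD⁵h_f/L) = √(9.81·0.264⁵·22.3/1860) = 0.01228
ε/(3.7D) = 5.12×10^-5; √(3.17ν²L/(gD³h_f)) = 1.64×10^-5
Q = -0.965·0.01228·ln(6.757×10^-5) = 0.1138 m³/s
Check: V = 2.08 m/s, Re = 1.28×10^6, f = 0.01446, h_f = 22.4 m ≈ 22.3 m ✓

Q ≈ 114 L/s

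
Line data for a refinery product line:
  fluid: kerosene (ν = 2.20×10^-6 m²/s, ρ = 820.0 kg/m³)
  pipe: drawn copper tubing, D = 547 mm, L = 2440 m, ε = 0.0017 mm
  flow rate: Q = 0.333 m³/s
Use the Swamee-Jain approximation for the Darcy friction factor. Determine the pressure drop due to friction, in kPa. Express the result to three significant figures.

V = 4Q/(πD²) = 4·0.333/(π·0.547²) = 1.417 m/s
Re = VD/ν = 1.417·0.547/2.20×10^-6 = 3.52×10^5 → turbulent
ε/D = 0.0017/547 = 3.11×10^-6
Swamee-Jain: f = 0.01399
h_f = f(L/D)V²/(2g) = 0.01399·(2440/0.547)·1.417²/(2·9.81) = 6.387 m
Δp = ρg·h_f = 820.0·9.81·6.387 = 51.38 kPa

Δp ≈ 51.4 kPa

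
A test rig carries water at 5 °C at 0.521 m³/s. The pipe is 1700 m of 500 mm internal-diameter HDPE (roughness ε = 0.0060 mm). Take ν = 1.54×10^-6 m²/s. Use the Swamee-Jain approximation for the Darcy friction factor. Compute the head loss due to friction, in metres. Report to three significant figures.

h_f ≈ 14.9 m

V = 4Q/(πD²) = 4·0.521/(π·0.500²) = 2.653 m/s
Re = VD/ν = 2.653·0.500/1.54×10^-6 = 8.62×10^5 → turbulent
ε/D = 0.0060/500 = 1.20×10^-5
Swamee-Jain: f = 0.01217
h_f = f(L/D)V²/(2g) = 0.01217·(1700/0.500)·2.653²/(2·9.81) = 14.85 m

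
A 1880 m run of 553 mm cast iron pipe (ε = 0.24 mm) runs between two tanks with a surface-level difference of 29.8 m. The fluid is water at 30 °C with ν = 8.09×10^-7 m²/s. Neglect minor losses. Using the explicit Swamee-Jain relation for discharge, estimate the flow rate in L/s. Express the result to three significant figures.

Swamee-Jain (Type II): Q = -0.965·√(gD⁵h_f/L)·ln[ε/(3.7D) + √(3.17ν²L/(gD³h_f))]
√(gD⁵h_f/L) = √(9.81·0.553⁵·29.8/1880) = 0.08968
ε/(3.7D) = 1.17×10^-4; √(3.17ν²L/(gD³h_f)) = 8.88×10^-6
Q = -0.965·0.08968·ln(1.262×10^-4) = 0.7769 m³/s
Check: V = 3.23 m/s, Re = 2.21×10^6, f = 0.01651, h_f = 29.9 m ≈ 29.8 m ✓

Q ≈ 777 L/s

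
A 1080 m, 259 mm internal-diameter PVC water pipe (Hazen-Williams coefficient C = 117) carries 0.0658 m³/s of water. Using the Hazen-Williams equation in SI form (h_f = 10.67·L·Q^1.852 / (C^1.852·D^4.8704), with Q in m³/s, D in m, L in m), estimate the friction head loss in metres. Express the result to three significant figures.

h_f ≈ 7.95 m

h_f = 10.67·1080·0.0658^1.852 / (117^1.852·0.259^4.8704) = 7.946 m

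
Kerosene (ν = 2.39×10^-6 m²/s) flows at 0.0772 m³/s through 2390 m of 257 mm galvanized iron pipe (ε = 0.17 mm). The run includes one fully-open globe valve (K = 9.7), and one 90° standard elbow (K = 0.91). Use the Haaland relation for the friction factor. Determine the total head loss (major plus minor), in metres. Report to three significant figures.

H_L ≈ 22.0 m

V = 4Q/(πD²) = 1.488 m/s; V²/2g = 0.1129 m
Re = 1.60×10^5, ε/D = 6.61×10^-4 → f = 0.01979 (Haaland)
Major: h_f = f(L/D)·V²/2g = 0.01979·9300·0.1129 = 20.77 m
Minor: ΣK = 10.6; h_m = ΣK·V²/2g = 1.198 m
Total H_L = 20.77 + 1.198 = 21.97 m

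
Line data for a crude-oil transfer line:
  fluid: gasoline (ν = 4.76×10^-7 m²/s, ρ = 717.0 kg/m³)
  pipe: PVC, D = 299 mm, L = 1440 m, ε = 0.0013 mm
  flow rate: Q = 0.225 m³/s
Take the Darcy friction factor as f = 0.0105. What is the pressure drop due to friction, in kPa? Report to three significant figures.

V = 4Q/(πD²) = 4·0.225/(π·0.299²) = 3.204 m/s
h_f = f(L/D)V²/(2g) = 0.01050·(1440/0.299)·3.204²/(2·9.81) = 26.47 m
Δp = ρg·h_f = 717.0·9.81·26.47 = 186.2 kPa

Δp ≈ 186 kPa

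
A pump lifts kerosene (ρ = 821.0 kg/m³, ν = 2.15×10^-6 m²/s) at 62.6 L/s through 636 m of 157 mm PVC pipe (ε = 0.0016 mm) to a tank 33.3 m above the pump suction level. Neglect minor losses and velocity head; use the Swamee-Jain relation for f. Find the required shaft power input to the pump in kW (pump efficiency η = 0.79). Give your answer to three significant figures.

P_shaft ≈ 42.1 kW

V = 4Q/(πD²) = 3.234 m/s; Re = 2.36×10^5; ε/D = 1.02×10^-5; f = 0.01515
h_f = f(L/D)V²/2g = 32.70 m
Total head H = z + h_f = 33.3 + 32.70 = 66.00 m
P_hyd = ρgQH = 821.0·9.81·0.0626·66.00 = 33.27 kW
P_shaft = P_hyd/η = 33.27/0.79 = 42.12 kW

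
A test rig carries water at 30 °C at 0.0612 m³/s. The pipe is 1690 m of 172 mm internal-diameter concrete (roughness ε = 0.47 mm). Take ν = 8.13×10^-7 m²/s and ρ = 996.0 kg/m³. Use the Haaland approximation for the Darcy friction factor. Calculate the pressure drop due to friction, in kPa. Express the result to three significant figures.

Δp ≈ 875 kPa

V = 4Q/(πD²) = 4·0.0612/(π·0.172²) = 2.634 m/s
Re = VD/ν = 2.634·0.172/8.13×10^-7 = 5.57×10^5 → turbulent
ε/D = 0.47/172 = 0.00273
Haaland: f = 0.02578
h_f = f(L/D)V²/(2g) = 0.02578·(1690/0.172)·2.634²/(2·9.81) = 89.56 m
Δp = ρg·h_f = 996.0·9.81·89.56 = 875.0 kPa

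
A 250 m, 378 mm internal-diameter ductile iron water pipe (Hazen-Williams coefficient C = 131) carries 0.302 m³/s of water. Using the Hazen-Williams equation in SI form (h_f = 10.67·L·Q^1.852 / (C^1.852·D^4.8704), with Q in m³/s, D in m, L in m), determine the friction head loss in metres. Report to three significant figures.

h_f = 10.67·250·0.302^1.852 / (131^1.852·0.378^4.8704) = 3.978 m

h_f ≈ 3.98 m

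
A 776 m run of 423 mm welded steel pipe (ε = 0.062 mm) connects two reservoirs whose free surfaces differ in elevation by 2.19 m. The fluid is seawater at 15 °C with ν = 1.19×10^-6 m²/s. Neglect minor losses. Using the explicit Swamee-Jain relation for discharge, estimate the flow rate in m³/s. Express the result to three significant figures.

Q ≈ 0.175 m³/s

Swamee-Jain (Type II): Q = -0.965·√(gD⁵h_f/L)·ln[ε/(3.7D) + √(3.17ν²L/(gD³h_f))]
√(gD⁵h_f/L) = √(9.81·0.423⁵·2.19/776) = 0.01936
ε/(3.7D) = 3.96×10^-5; √(3.17ν²L/(gD³h_f)) = 4.63×10^-5
Q = -0.965·0.01936·ln(8.590×10^-5) = 0.1749 m³/s
Check: V = 1.24 m/s, Re = 4.42×10^5, f = 0.01517, h_f = 2.20 m ≈ 2.19 m ✓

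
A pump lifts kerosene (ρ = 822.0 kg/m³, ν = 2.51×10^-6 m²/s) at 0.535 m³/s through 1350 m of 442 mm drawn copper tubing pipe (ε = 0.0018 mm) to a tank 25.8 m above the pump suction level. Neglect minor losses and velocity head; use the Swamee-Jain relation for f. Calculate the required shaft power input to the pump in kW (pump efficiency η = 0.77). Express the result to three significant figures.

P_shaft ≈ 279 kW

V = 4Q/(πD²) = 3.487 m/s; Re = 6.14×10^5; ε/D = 4.07×10^-6; f = 0.01270
h_f = f(L/D)V²/2g = 24.03 m
Total head H = z + h_f = 25.8 + 24.03 = 49.83 m
P_hyd = ρgQH = 822.0·9.81·0.535·49.83 = 215.0 kW
P_shaft = P_hyd/η = 215.0/0.77 = 279.2 kW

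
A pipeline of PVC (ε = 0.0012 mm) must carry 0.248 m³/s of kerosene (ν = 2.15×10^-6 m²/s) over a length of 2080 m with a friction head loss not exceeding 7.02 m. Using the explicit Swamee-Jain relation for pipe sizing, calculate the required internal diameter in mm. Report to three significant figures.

D ≈ 471 mm

Swamee-Jain (Type III): D = 0.66·[ε^1.25·(LQ²/(gh_f))^4.75 + ν·Q^9.4·(L/(gh_f))^5.2]^0.04
LQ²/(gh_f) = 1.858; L/(gh_f) = 30.20
Term 1 = ε^1.25·(…)^4.75 = 7.53×10^-7; Term 2 = ν·Q^9.4·(…)^5.2 = 2.17×10^-4
D = 0.66·(7.53×10^-7 + 2.17×10^-4)^0.04 = 0.4711 m = 471 mm
Check: V = 1.42 m/s, Re = 3.12×10^5, f = 0.01430, h_f = 6.52 m ≈ 7.02 m ✓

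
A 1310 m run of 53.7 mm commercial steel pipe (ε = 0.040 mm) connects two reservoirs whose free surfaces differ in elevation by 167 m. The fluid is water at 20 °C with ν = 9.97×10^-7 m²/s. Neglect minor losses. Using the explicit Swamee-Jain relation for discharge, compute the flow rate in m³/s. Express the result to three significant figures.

Q ≈ 0.00578 m³/s

Swamee-Jain (Type II): Q = -0.965·√(gD⁵h_f/L)·ln[ε/(3.7D) + √(3.17ν²L/(gD³h_f))]
√(gD⁵h_f/L) = √(9.81·0.0537⁵·167/1310) = 7.473×10^-4
ε/(3.7D) = 2.01×10^-4; √(3.17ν²L/(gD³h_f)) = 1.28×10^-4
Q = -0.965·7.473×10^-4·ln(3.289×10^-4) = 0.005783 m³/s
Check: V = 2.55 m/s, Re = 1.38×10^5, f = 0.02074, h_f = 168 m ≈ 167 m ✓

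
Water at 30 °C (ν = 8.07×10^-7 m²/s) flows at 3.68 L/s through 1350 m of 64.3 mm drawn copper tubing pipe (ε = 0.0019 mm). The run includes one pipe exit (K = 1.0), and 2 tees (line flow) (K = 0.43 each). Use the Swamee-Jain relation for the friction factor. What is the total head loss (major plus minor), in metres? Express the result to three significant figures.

H_L ≈ 25.4 m

V = 4Q/(πD²) = 1.133 m/s; V²/2g = 0.06546 m
Re = 9.03×10^4, ε/D = 2.95×10^-5 → f = 0.01842 (Swamee-Jain)
Major: h_f = f(L/D)·V²/2g = 0.01842·20995·0.06546 = 25.31 m
Minor: ΣK = 1.86; h_m = ΣK·V²/2g = 0.1218 m
Total H_L = 25.31 + 0.1218 = 25.44 m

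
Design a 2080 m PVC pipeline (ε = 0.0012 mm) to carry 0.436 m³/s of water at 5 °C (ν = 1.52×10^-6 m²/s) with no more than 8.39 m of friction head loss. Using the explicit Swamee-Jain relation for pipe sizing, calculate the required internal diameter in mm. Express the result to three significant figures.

D ≈ 553 mm

Swamee-Jain (Type III): D = 0.66·[ε^1.25·(LQ²/(gh_f))^4.75 + ν·Q^9.4·(L/(gh_f))^5.2]^0.04
LQ²/(gh_f) = 4.804; L/(gh_f) = 25.27
Term 1 = ε^1.25·(…)^4.75 = 6.86×10^-5; Term 2 = ν·Q^9.4·(…)^5.2 = 0.0122
D = 0.66·(6.86×10^-5 + 0.0122)^0.04 = 0.5535 m = 553 mm
Check: V = 1.81 m/s, Re = 6.60×10^5, f = 0.01251, h_f = 7.87 m ≈ 8.39 m ✓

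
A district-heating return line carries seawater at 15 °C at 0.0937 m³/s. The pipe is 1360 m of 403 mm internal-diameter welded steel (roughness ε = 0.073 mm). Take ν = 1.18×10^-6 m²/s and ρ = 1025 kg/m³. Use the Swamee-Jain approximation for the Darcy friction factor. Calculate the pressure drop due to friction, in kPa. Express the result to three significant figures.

V = 4Q/(πD²) = 4·0.0937/(π·0.403²) = 0.7346 m/s
Re = VD/ν = 0.7346·0.403/1.18×10^-6 = 2.51×10^5 → turbulent
ε/D = 0.073/403 = 1.81×10^-4
Swamee-Jain: f = 0.01651
h_f = f(L/D)V²/(2g) = 0.01651·(1360/0.403)·0.7346²/(2·9.81) = 1.532 m
Δp = ρg·h_f = 1025·9.81·1.532 = 15.40 kPa

Δp ≈ 15.4 kPa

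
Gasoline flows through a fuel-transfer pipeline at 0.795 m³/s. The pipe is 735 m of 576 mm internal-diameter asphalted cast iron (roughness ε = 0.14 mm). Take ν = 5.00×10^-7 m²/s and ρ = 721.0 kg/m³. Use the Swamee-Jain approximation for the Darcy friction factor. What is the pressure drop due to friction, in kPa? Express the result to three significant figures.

V = 4Q/(πD²) = 4·0.795/(π·0.576²) = 3.051 m/s
Re = VD/ν = 3.051·0.576/5.00×10^-7 = 3.51×10^6 → turbulent
ε/D = 0.14/576 = 2.43×10^-4
Swamee-Jain: f = 0.01461
h_f = f(L/D)V²/(2g) = 0.01461·(735/0.576)·3.051²/(2·9.81) = 8.846 m
Δp = ρg·h_f = 721.0·9.81·8.846 = 62.57 kPa

Δp ≈ 62.6 kPa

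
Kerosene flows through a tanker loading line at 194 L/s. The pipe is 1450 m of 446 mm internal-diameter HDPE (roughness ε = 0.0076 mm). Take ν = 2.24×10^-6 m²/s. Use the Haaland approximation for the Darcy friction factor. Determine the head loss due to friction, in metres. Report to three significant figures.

V = 4Q/(πD²) = 4·0.194/(π·0.446²) = 1.242 m/s
Re = VD/ν = 1.242·0.446/2.24×10^-6 = 2.47×10^5 → turbulent
ε/D = 0.0076/446 = 1.70×10^-5
Haaland: f = 0.01500
h_f = f(L/D)V²/(2g) = 0.01500·(1450/0.446)·1.242²/(2·9.81) = 3.833 m

h_f ≈ 3.83 m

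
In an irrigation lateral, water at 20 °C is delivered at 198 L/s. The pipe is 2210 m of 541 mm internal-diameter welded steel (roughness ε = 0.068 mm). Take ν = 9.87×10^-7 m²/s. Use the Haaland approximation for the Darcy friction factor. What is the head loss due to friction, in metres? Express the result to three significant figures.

V = 4Q/(πD²) = 4·0.198/(π·0.541²) = 0.8614 m/s
Re = VD/ν = 0.8614·0.541/9.87×10^-7 = 4.72×10^5 → turbulent
ε/D = 0.068/541 = 1.26×10^-4
Haaland: f = 0.01463
h_f = f(L/D)V²/(2g) = 0.01463·(2210/0.541)·0.8614²/(2·9.81) = 2.261 m

h_f ≈ 2.26 m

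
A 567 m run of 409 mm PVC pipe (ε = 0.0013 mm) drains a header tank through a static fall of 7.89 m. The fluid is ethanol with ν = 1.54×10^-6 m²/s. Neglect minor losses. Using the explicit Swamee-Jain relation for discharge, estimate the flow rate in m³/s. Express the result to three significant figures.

Swamee-Jain (Type II): Q = -0.965·√(gD⁵h_f/L)·ln[ε/(3.7D) + √(3.17ν²L/(gD³h_f))]
√(gD⁵h_f/L) = √(9.81·0.409⁵·7.89/567) = 0.03953
ε/(3.7D) = 8.59×10^-7; √(3.17ν²L/(gD³h_f)) = 2.84×10^-5
Q = -0.965·0.03953·ln(2.923×10^-5) = 0.3982 m³/s
Check: V = 3.03 m/s, Re = 8.05×10^5, f = 0.01211, h_f = 7.86 m ≈ 7.89 m ✓

Q ≈ 0.398 m³/s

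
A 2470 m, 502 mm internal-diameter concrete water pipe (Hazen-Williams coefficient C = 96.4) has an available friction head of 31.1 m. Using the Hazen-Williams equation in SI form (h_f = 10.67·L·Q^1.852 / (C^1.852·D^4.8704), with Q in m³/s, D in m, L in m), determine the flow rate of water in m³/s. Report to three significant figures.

Q ≈ 0.413 m³/s

Rearranging: Q = [h_f·C^1.852·D^4.8704 / (10.67·L)]^(1/1.852)
Q = [31.1·96.4^1.852·0.502^4.8704 / (10.67·2470)]^0.540 = 0.4130 m³/s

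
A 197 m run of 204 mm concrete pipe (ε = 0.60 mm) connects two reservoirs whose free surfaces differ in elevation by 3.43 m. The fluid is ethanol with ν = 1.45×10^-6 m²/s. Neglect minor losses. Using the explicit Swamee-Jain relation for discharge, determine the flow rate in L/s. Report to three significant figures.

Q ≈ 52.9 L/s

Swamee-Jain (Type II): Q = -0.965·√(gD⁵h_f/L)·ln[ε/(3.7D) + √(3.17ν²L/(gD³h_f))]
√(gD⁵h_f/L) = √(9.81·0.204⁵·3.43/197) = 0.007768
ε/(3.7D) = 7.95×10^-4; √(3.17ν²L/(gD³h_f)) = 6.78×10^-5
Q = -0.965·0.007768·ln(8.627×10^-4) = 0.05289 m³/s
Check: V = 1.62 m/s, Re = 2.28×10^5, f = 0.02679, h_f = 3.45 m ≈ 3.43 m ✓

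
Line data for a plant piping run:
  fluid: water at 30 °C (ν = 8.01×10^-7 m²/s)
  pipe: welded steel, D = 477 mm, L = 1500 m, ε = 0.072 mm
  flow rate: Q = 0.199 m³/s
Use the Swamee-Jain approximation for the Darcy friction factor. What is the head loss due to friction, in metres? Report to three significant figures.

h_f ≈ 2.91 m

V = 4Q/(πD²) = 4·0.199/(π·0.477²) = 1.114 m/s
Re = VD/ν = 1.114·0.477/8.01×10^-7 = 6.63×10^5 → turbulent
ε/D = 0.072/477 = 1.51×10^-4
Swamee-Jain: f = 0.01465
h_f = f(L/D)V²/(2g) = 0.01465·(1500/0.477)·1.114²/(2·9.81) = 2.911 m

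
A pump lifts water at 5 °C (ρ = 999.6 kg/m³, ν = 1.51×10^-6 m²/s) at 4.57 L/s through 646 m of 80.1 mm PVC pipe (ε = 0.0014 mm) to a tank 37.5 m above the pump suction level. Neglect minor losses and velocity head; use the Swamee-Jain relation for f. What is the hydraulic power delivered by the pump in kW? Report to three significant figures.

V = 4Q/(πD²) = 0.9069 m/s; Re = 4.81×10^4; ε/D = 1.75×10^-5; f = 0.02101
h_f = f(L/D)V²/2g = 7.104 m
Total head H = z + h_f = 37.5 + 7.104 = 44.60 m
P_hyd = ρgQH = 999.6·9.81·0.00457·44.60 = 1.999 kW

P_hyd ≈ 2.00 kW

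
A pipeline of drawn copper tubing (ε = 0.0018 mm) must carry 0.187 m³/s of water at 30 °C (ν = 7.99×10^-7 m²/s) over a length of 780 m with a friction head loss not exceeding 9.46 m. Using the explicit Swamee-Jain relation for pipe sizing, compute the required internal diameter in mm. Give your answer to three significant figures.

Swamee-Jain (Type III): D = 0.66·[ε^1.25·(LQ²/(gh_f))^4.75 + ν·Q^9.4·(L/(gh_f))^5.2]^0.04
LQ²/(gh_f) = 0.2939; L/(gh_f) = 8.405
Term 1 = ε^1.25·(…)^4.75 = 1.96×10^-10; Term 2 = ν·Q^9.4·(…)^5.2 = 7.34×10^-9
D = 0.66·(1.96×10^-10 + 7.34×10^-9)^0.04 = 0.3123 m = 312 mm
Check: V = 2.44 m/s, Re = 9.54×10^5, f = 0.01184, h_f = 8.98 m ≈ 9.46 m ✓

D ≈ 312 mm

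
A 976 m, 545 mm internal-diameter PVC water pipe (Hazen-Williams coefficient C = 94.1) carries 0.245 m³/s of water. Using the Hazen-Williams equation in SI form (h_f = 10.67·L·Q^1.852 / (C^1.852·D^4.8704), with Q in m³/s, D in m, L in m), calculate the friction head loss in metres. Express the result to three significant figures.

h_f = 10.67·976·0.245^1.852 / (94.1^1.852·0.545^4.8704) = 3.274 m

h_f ≈ 3.27 m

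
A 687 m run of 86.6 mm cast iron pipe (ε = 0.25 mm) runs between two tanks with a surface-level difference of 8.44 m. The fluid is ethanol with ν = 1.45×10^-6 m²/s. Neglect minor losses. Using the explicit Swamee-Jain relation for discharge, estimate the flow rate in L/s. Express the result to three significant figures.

Q ≈ 5.06 L/s

Swamee-Jain (Type II): Q = -0.965·√(gD⁵h_f/L)·ln[ε/(3.7D) + √(3.17ν²L/(gD³h_f))]
√(gD⁵h_f/L) = √(9.81·0.0866⁵·8.44/687) = 7.662×10^-4
ε/(3.7D) = 7.80×10^-4; √(3.17ν²L/(gD³h_f)) = 2.92×10^-4
Q = -0.965·7.662×10^-4·ln(0.001072) = 0.005056 m³/s
Check: V = 0.858 m/s, Re = 5.13×10^4, f = 0.02865, h_f = 8.53 m ≈ 8.44 m ✓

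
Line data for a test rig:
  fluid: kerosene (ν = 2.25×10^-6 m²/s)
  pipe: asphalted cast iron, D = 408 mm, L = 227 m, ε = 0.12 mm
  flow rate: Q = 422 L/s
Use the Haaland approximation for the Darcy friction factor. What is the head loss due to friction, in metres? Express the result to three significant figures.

V = 4Q/(πD²) = 4·0.422/(π·0.408²) = 3.228 m/s
Re = VD/ν = 3.228·0.408/2.25×10^-6 = 5.85×10^5 → turbulent
ε/D = 0.12/408 = 2.94×10^-4
Haaland: f = 0.01595
h_f = f(L/D)V²/(2g) = 0.01595·(227/0.408)·3.228²/(2·9.81) = 4.713 m

h_f ≈ 4.71 m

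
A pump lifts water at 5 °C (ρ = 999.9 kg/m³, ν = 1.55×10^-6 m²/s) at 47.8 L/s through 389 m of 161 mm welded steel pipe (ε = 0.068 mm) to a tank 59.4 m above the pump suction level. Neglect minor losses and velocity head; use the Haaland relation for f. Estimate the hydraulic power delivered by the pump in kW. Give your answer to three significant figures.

V = 4Q/(πD²) = 2.348 m/s; Re = 2.44×10^5; ε/D = 4.22×10^-4; f = 0.01790
h_f = f(L/D)V²/2g = 12.15 m
Total head H = z + h_f = 59.4 + 12.15 = 71.55 m
P_hyd = ρgQH = 999.9·9.81·0.0478·71.55 = 33.55 kW

P_hyd ≈ 33.5 kW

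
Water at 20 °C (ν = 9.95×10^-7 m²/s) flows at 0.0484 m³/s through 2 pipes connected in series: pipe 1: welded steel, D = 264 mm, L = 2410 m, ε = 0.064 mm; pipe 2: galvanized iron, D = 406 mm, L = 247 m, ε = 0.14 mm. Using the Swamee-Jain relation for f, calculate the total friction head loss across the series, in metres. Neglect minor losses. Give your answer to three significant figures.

H ≈ 6.30 m

Pipe 1: V = 0.8842 m/s, Re = 2.35×10^5, ε/D = 2.42×10^-4, f = 0.01709, h_1 = f(L/D)V²/2g = 6.217 m
Pipe 2: V = 0.3739 m/s, Re = 1.53×10^5, ε/D = 3.45×10^-4, f = 0.01863, h_2 = f(L/D)V²/2g = 0.08075 m
Series → Q common, losses add: H = Σh = 6.298 m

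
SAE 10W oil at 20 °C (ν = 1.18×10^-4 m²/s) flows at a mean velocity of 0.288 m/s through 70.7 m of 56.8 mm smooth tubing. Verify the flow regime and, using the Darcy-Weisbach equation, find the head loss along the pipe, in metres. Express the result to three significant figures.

Re = VD/ν = 0.288·0.05680/1.18×10^-4 = 139 → laminar (Re < 2300)
f = 64/Re = 0.4617
h_f = f(L/D)V²/(2g) = 0.4617·(70.7/0.05680)·0.288²/(2·9.81) = 2.429 m

h_f ≈ 2.43 m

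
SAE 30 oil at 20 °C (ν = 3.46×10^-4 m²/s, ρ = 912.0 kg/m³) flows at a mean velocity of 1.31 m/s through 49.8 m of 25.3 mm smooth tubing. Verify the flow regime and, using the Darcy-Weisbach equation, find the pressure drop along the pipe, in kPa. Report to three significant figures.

Re = VD/ν = 1.31·0.02530/3.46×10^-4 = 95.8 → laminar (Re < 2300)
f = 64/Re = 0.6681
h_f = f(L/D)V²/(2g) = 0.6681·(49.8/0.02530)·1.31²/(2·9.81) = 115.0 m
Δp = ρg·h_f = 912.0·9.81·115.0 = 1029 kPa

Δp ≈ 1030 kPa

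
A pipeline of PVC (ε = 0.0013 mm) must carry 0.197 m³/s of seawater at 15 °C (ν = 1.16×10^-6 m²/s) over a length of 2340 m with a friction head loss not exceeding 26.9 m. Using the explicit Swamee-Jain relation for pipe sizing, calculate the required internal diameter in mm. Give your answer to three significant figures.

Swamee-Jain (Type III): D = 0.66·[ε^1.25·(LQ²/(gh_f))^4.75 + ν·Q^9.4·(L/(gh_f))^5.2]^0.04
LQ²/(gh_f) = 0.3441; L/(gh_f) = 8.867
Term 1 = ε^1.25·(…)^4.75 = 2.77×10^-10; Term 2 = ν·Q^9.4·(…)^5.2 = 2.30×10^-8
D = 0.66·(2.77×10^-10 + 2.30×10^-8)^0.04 = 0.3267 m = 327 mm
Check: V = 2.35 m/s, Re = 6.62×10^5, f = 0.01254, h_f = 25.3 m ≈ 26.9 m ✓

D ≈ 327 mm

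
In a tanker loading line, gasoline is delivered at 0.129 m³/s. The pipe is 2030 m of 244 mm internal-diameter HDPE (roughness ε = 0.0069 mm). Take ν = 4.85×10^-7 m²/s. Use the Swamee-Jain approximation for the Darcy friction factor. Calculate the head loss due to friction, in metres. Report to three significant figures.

V = 4Q/(πD²) = 4·0.129/(π·0.244²) = 2.759 m/s
Re = VD/ν = 2.759·0.244/4.85×10^-7 = 1.39×10^6 → turbulent
ε/D = 0.0069/244 = 2.83×10^-5
Swamee-Jain: f = 0.01177
h_f = f(L/D)V²/(2g) = 0.01177·(2030/0.244)·2.759²/(2·9.81) = 38.00 m

h_f ≈ 38.0 m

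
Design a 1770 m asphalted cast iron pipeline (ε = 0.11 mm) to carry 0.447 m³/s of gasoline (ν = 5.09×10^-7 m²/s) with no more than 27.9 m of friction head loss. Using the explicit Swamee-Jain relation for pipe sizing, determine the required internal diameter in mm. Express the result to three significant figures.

D ≈ 441 mm

Swamee-Jain (Type III): D = 0.66·[ε^1.25·(LQ²/(gh_f))^4.75 + ν·Q^9.4·(L/(gh_f))^5.2]^0.04
LQ²/(gh_f) = 1.292; L/(gh_f) = 6.467
Term 1 = ε^1.25·(…)^4.75 = 3.81×10^-5; Term 2 = ν·Q^9.4·(…)^5.2 = 4.32×10^-6
D = 0.66·(3.81×10^-5 + 4.32×10^-6)^0.04 = 0.4412 m = 441 mm
Check: V = 2.92 m/s, Re = 2.53×10^6, f = 0.01479, h_f = 25.8 m ≈ 27.9 m ✓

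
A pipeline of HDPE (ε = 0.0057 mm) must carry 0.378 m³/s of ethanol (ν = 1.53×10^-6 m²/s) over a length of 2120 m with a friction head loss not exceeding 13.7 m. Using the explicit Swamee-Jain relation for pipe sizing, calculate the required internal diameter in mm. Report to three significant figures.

D ≈ 476 mm

Swamee-Jain (Type III): D = 0.66·[ε^1.25·(LQ²/(gh_f))^4.75 + ν·Q^9.4·(L/(gh_f))^5.2]^0.04
LQ²/(gh_f) = 2.254; L/(gh_f) = 15.77
Term 1 = ε^1.25·(…)^4.75 = 1.32×10^-5; Term 2 = ν·Q^9.4·(…)^5.2 = 2.77×10^-4
D = 0.66·(1.32×10^-5 + 2.77×10^-4)^0.04 = 0.4765 m = 476 mm
Check: V = 2.12 m/s, Re = 6.60×10^5, f = 0.01269, h_f = 12.9 m ≈ 13.7 m ✓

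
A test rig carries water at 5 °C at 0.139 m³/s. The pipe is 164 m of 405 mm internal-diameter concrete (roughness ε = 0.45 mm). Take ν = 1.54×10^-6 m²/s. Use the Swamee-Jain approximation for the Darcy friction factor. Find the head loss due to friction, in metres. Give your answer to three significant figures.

h_f ≈ 0.511 m

V = 4Q/(πD²) = 4·0.139/(π·0.405²) = 1.079 m/s
Re = VD/ν = 1.079·0.405/1.54×10^-6 = 2.84×10^5 → turbulent
ε/D = 0.45/405 = 0.00111
Swamee-Jain: f = 0.02125
h_f = f(L/D)V²/(2g) = 0.02125·(164/0.405)·1.079²/(2·9.81) = 0.5105 m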